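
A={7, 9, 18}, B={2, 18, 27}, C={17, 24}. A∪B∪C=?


A ∪ B = {2, 7, 9, 18, 27}
(A ∪ B) ∪ C = {2, 7, 9, 17, 18, 24, 27}

A ∪ B ∪ C = {2, 7, 9, 17, 18, 24, 27}


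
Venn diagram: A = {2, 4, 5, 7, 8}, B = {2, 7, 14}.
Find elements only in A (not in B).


A = {2, 4, 5, 7, 8}
B = {2, 7, 14}
Region: only in A (not in B)
Elements: {4, 5, 8}

Elements only in A (not in B): {4, 5, 8}


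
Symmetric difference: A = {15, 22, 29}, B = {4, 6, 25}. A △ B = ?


A △ B = (A \ B) ∪ (B \ A) = elements in exactly one of A or B
A \ B = {15, 22, 29}
B \ A = {4, 6, 25}
A △ B = {4, 6, 15, 22, 25, 29}

A △ B = {4, 6, 15, 22, 25, 29}


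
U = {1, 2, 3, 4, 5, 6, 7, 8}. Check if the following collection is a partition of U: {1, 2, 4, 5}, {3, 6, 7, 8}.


A partition requires: (1) non-empty parts, (2) pairwise disjoint, (3) union = U
Parts: {1, 2, 4, 5}, {3, 6, 7, 8}
Union of parts: {1, 2, 3, 4, 5, 6, 7, 8}
U = {1, 2, 3, 4, 5, 6, 7, 8}
All non-empty? True
Pairwise disjoint? True
Covers U? True

Yes, valid partition


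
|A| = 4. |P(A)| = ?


Number of subsets = 2^n
= 2^4
= 16

|P(A)| = 16


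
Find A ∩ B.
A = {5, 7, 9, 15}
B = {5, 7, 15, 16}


A ∩ B = elements in both A and B
A = {5, 7, 9, 15}
B = {5, 7, 15, 16}
A ∩ B = {5, 7, 15}

A ∩ B = {5, 7, 15}


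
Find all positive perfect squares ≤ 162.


Checking each candidate:
Condition: positive perfect squares ≤ 162
Result = {1, 4, 9, 16, 25, 36, 49, 64, 81, 100, 121, 144}

{1, 4, 9, 16, 25, 36, 49, 64, 81, 100, 121, 144}


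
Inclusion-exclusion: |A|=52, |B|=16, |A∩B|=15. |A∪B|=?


|A ∪ B| = |A| + |B| - |A ∩ B|
= 52 + 16 - 15
= 53

|A ∪ B| = 53


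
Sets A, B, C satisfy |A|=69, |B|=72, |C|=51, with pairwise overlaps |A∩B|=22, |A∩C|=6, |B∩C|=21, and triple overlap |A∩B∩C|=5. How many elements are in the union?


|A∪B∪C| = |A|+|B|+|C| - |A∩B|-|A∩C|-|B∩C| + |A∩B∩C|
= 69+72+51 - 22-6-21 + 5
= 192 - 49 + 5
= 148

|A ∪ B ∪ C| = 148


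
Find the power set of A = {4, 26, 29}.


|A| = 3, so |P(A)| = 2^3 = 8
Enumerate subsets by cardinality (0 to 3):
∅, {4}, {26}, {29}, {4, 26}, {4, 29}, {26, 29}, {4, 26, 29}

P(A) has 8 subsets: ∅, {4}, {26}, {29}, {4, 26}, {4, 29}, {26, 29}, {4, 26, 29}


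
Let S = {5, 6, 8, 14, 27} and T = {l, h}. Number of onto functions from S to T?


n = |S| = 5, k = |T| = 2. Surjections via inclusion-exclusion:
S(n,k) = Σ(-1)^i × C(k,i) × (k-i)^n, i=0 to k
i=0: (-1)^0×C(2,0)×2^5 = 32
i=1: (-1)^1×C(2,1)×1^5 = -2
i=2: (-1)^2×C(2,2)×0^5 = 0
Total = 30

Number of surjections = 30


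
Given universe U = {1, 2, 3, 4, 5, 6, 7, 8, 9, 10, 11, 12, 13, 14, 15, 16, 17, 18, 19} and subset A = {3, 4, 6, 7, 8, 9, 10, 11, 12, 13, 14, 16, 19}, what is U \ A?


Aᶜ = U \ A = elements in U but not in A
U = {1, 2, 3, 4, 5, 6, 7, 8, 9, 10, 11, 12, 13, 14, 15, 16, 17, 18, 19}
A = {3, 4, 6, 7, 8, 9, 10, 11, 12, 13, 14, 16, 19}
Aᶜ = {1, 2, 5, 15, 17, 18}

Aᶜ = {1, 2, 5, 15, 17, 18}


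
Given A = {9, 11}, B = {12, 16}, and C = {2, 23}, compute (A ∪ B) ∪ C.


A ∪ B = {9, 11, 12, 16}
(A ∪ B) ∪ C = {2, 9, 11, 12, 16, 23}

A ∪ B ∪ C = {2, 9, 11, 12, 16, 23}


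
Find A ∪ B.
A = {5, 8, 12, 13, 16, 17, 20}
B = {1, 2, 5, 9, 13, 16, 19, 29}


A ∪ B = all elements in A or B (or both)
A = {5, 8, 12, 13, 16, 17, 20}
B = {1, 2, 5, 9, 13, 16, 19, 29}
A ∪ B = {1, 2, 5, 8, 9, 12, 13, 16, 17, 19, 20, 29}

A ∪ B = {1, 2, 5, 8, 9, 12, 13, 16, 17, 19, 20, 29}


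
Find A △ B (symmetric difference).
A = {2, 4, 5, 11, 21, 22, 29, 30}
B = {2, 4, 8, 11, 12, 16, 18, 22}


A △ B = (A \ B) ∪ (B \ A) = elements in exactly one of A or B
A \ B = {5, 21, 29, 30}
B \ A = {8, 12, 16, 18}
A △ B = {5, 8, 12, 16, 18, 21, 29, 30}

A △ B = {5, 8, 12, 16, 18, 21, 29, 30}


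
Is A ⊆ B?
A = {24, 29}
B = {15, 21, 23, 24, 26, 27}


A ⊆ B means every element of A is in B.
Elements in A not in B: {29}
So A ⊄ B.

No, A ⊄ B


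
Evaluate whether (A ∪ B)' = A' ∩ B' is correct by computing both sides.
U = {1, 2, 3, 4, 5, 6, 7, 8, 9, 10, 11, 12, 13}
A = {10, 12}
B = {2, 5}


LHS: A ∪ B = {2, 5, 10, 12}
(A ∪ B)' = U \ (A ∪ B) = {1, 3, 4, 6, 7, 8, 9, 11, 13}
A' = {1, 2, 3, 4, 5, 6, 7, 8, 9, 11, 13}, B' = {1, 3, 4, 6, 7, 8, 9, 10, 11, 12, 13}
Claimed RHS: A' ∩ B' = {1, 3, 4, 6, 7, 8, 9, 11, 13}
Identity is VALID: LHS = RHS = {1, 3, 4, 6, 7, 8, 9, 11, 13} ✓

Identity is valid. (A ∪ B)' = A' ∩ B' = {1, 3, 4, 6, 7, 8, 9, 11, 13}


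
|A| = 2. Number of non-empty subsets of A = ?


Total subsets = 2^n = 2^2 = 4
Non-empty subsets exclude the empty set: 2^n - 1
= 4 - 1
= 3

Number of non-empty subsets = 3


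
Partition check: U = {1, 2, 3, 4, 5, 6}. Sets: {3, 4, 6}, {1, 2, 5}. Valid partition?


A partition requires: (1) non-empty parts, (2) pairwise disjoint, (3) union = U
Parts: {3, 4, 6}, {1, 2, 5}
Union of parts: {1, 2, 3, 4, 5, 6}
U = {1, 2, 3, 4, 5, 6}
All non-empty? True
Pairwise disjoint? True
Covers U? True

Yes, valid partition


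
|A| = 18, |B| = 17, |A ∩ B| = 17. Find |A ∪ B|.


|A ∪ B| = |A| + |B| - |A ∩ B|
= 18 + 17 - 17
= 18

|A ∪ B| = 18


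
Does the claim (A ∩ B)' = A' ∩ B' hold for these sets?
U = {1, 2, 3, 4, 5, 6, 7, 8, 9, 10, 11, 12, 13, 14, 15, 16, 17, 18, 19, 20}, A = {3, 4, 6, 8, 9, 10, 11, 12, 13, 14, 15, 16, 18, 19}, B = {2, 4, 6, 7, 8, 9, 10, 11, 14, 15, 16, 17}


LHS: A ∩ B = {4, 6, 8, 9, 10, 11, 14, 15, 16}
(A ∩ B)' = U \ (A ∩ B) = {1, 2, 3, 5, 7, 12, 13, 17, 18, 19, 20}
A' = {1, 2, 5, 7, 17, 20}, B' = {1, 3, 5, 12, 13, 18, 19, 20}
Claimed RHS: A' ∩ B' = {1, 5, 20}
Identity is INVALID: LHS = {1, 2, 3, 5, 7, 12, 13, 17, 18, 19, 20} but the RHS claimed here equals {1, 5, 20}. The correct form is (A ∩ B)' = A' ∪ B'.

Identity is invalid: (A ∩ B)' = {1, 2, 3, 5, 7, 12, 13, 17, 18, 19, 20} but A' ∩ B' = {1, 5, 20}. The correct De Morgan law is (A ∩ B)' = A' ∪ B'.


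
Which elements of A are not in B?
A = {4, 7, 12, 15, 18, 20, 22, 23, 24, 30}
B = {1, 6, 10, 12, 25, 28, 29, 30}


A \ B = elements in A but not in B
A = {4, 7, 12, 15, 18, 20, 22, 23, 24, 30}
B = {1, 6, 10, 12, 25, 28, 29, 30}
Remove from A any elements in B
A \ B = {4, 7, 15, 18, 20, 22, 23, 24}

A \ B = {4, 7, 15, 18, 20, 22, 23, 24}


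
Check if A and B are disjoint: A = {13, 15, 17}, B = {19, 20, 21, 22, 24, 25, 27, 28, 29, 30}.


Disjoint means A ∩ B = ∅.
A ∩ B = ∅
A ∩ B = ∅, so A and B are disjoint.

Yes, A and B are disjoint


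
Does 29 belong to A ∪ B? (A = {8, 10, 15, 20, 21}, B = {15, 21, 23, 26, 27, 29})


A = {8, 10, 15, 20, 21}, B = {15, 21, 23, 26, 27, 29}
A ∪ B = all elements in A or B
A ∪ B = {8, 10, 15, 20, 21, 23, 26, 27, 29}
Checking if 29 ∈ A ∪ B
29 is in A ∪ B → True

29 ∈ A ∪ B


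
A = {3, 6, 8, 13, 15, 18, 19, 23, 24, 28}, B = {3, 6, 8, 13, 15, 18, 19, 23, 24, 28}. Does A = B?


Two sets are equal iff they have exactly the same elements.
A = {3, 6, 8, 13, 15, 18, 19, 23, 24, 28}
B = {3, 6, 8, 13, 15, 18, 19, 23, 24, 28}
Same elements → A = B

Yes, A = B


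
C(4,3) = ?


C(n,k) = n! / (k!(n-k)!)
C(4,3) = 4! / (3!1!)
= 4

C(4,3) = 4


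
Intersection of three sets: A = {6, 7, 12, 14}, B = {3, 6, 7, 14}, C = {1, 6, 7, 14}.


A ∩ B = {6, 7, 14}
(A ∩ B) ∩ C = {6, 7, 14}

A ∩ B ∩ C = {6, 7, 14}


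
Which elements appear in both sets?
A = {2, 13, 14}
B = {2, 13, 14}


A ∩ B = elements in both A and B
A = {2, 13, 14}
B = {2, 13, 14}
A ∩ B = {2, 13, 14}

A ∩ B = {2, 13, 14}


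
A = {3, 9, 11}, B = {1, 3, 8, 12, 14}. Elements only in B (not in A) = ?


A = {3, 9, 11}
B = {1, 3, 8, 12, 14}
Region: only in B (not in A)
Elements: {1, 8, 12, 14}

Elements only in B (not in A): {1, 8, 12, 14}


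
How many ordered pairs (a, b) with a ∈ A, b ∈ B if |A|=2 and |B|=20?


|A × B| = |A| × |B|
= 2 × 20
= 40

|A × B| = 40


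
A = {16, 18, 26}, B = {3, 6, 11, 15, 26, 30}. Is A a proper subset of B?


A ⊂ B requires: A ⊆ B AND A ≠ B.
A ⊆ B? No
A ⊄ B, so A is not a proper subset.

No, A is not a proper subset of B


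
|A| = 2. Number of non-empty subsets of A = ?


Total subsets = 2^n = 2^2 = 4
Non-empty subsets exclude the empty set: 2^n - 1
= 4 - 1
= 3

Number of non-empty subsets = 3


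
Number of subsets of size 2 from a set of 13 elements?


C(n,k) = n! / (k!(n-k)!)
C(13,2) = 13! / (2!11!)
= 78

C(13,2) = 78


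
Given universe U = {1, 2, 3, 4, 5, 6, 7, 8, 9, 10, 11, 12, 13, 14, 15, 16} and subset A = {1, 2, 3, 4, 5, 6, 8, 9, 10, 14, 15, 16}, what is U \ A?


Aᶜ = U \ A = elements in U but not in A
U = {1, 2, 3, 4, 5, 6, 7, 8, 9, 10, 11, 12, 13, 14, 15, 16}
A = {1, 2, 3, 4, 5, 6, 8, 9, 10, 14, 15, 16}
Aᶜ = {7, 11, 12, 13}

Aᶜ = {7, 11, 12, 13}


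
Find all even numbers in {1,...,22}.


Checking each candidate:
Condition: even numbers in {1,...,22}
Result = {2, 4, 6, 8, 10, 12, 14, 16, 18, 20, 22}

{2, 4, 6, 8, 10, 12, 14, 16, 18, 20, 22}


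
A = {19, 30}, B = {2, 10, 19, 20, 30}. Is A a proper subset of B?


A ⊂ B requires: A ⊆ B AND A ≠ B.
A ⊆ B? Yes
A = B? No
A ⊂ B: Yes (A is a proper subset of B)

Yes, A ⊂ B


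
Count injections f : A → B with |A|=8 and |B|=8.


An injection sends each of |A| = 8 inputs to a distinct output in B.
# injections = |B|·(|B|-1)·…·(|B|-|A|+1) = 8! / (8 - 8)!
= 8 × 7 × 6 × 5 × 4 × 3 × 2 × 1
= 40320

Number of injections = 40320


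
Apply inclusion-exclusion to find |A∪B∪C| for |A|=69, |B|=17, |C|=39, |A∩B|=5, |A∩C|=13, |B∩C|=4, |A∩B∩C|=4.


|A∪B∪C| = |A|+|B|+|C| - |A∩B|-|A∩C|-|B∩C| + |A∩B∩C|
= 69+17+39 - 5-13-4 + 4
= 125 - 22 + 4
= 107

|A ∪ B ∪ C| = 107


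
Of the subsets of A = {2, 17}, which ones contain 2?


A subset of A contains 2 iff the remaining 1 elements form any subset of A \ {2}.
Count: 2^(n-1) = 2^1 = 2
Subsets containing 2: {2}, {2, 17}

Subsets containing 2 (2 total): {2}, {2, 17}


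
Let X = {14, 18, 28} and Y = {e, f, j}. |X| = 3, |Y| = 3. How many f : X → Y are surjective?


n = |X| = 3, k = |Y| = 3. Surjections via inclusion-exclusion:
S(n,k) = Σ(-1)^i × C(k,i) × (k-i)^n, i=0 to k
i=0: (-1)^0×C(3,0)×3^3 = 27
i=1: (-1)^1×C(3,1)×2^3 = -24
i=2: (-1)^2×C(3,2)×1^3 = 3
i=3: (-1)^3×C(3,3)×0^3 = 0
Total = 6

Number of surjections = 6


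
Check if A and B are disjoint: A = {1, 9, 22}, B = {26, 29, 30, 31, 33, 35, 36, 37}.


Disjoint means A ∩ B = ∅.
A ∩ B = ∅
A ∩ B = ∅, so A and B are disjoint.

Yes, A and B are disjoint


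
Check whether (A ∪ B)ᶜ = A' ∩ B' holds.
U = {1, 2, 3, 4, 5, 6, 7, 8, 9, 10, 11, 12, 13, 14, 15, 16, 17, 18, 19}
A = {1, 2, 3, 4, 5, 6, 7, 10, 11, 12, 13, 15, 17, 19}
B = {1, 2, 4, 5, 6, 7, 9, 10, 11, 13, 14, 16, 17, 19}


LHS: A ∪ B = {1, 2, 3, 4, 5, 6, 7, 9, 10, 11, 12, 13, 14, 15, 16, 17, 19}
(A ∪ B)' = U \ (A ∪ B) = {8, 18}
A' = {8, 9, 14, 16, 18}, B' = {3, 8, 12, 15, 18}
Claimed RHS: A' ∩ B' = {8, 18}
Identity is VALID: LHS = RHS = {8, 18} ✓

Identity is valid. (A ∪ B)' = A' ∩ B' = {8, 18}


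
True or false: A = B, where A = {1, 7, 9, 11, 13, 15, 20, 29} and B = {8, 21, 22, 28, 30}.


Two sets are equal iff they have exactly the same elements.
A = {1, 7, 9, 11, 13, 15, 20, 29}
B = {8, 21, 22, 28, 30}
Differences: {1, 7, 8, 9, 11, 13, 15, 20, 21, 22, 28, 29, 30}
A ≠ B

No, A ≠ B


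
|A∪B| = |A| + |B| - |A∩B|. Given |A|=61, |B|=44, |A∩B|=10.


|A ∪ B| = |A| + |B| - |A ∩ B|
= 61 + 44 - 10
= 95

|A ∪ B| = 95


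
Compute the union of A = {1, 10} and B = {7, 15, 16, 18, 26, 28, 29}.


A ∪ B = all elements in A or B (or both)
A = {1, 10}
B = {7, 15, 16, 18, 26, 28, 29}
A ∪ B = {1, 7, 10, 15, 16, 18, 26, 28, 29}

A ∪ B = {1, 7, 10, 15, 16, 18, 26, 28, 29}


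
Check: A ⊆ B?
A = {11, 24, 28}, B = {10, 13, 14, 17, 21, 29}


A ⊆ B means every element of A is in B.
Elements in A not in B: {11, 24, 28}
So A ⊄ B.

No, A ⊄ B


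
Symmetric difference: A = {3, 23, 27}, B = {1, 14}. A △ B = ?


A △ B = (A \ B) ∪ (B \ A) = elements in exactly one of A or B
A \ B = {3, 23, 27}
B \ A = {1, 14}
A △ B = {1, 3, 14, 23, 27}

A △ B = {1, 3, 14, 23, 27}


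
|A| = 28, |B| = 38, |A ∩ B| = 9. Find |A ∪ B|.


|A ∪ B| = |A| + |B| - |A ∩ B|
= 28 + 38 - 9
= 57

|A ∪ B| = 57


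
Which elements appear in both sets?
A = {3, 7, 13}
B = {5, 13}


A ∩ B = elements in both A and B
A = {3, 7, 13}
B = {5, 13}
A ∩ B = {13}

A ∩ B = {13}


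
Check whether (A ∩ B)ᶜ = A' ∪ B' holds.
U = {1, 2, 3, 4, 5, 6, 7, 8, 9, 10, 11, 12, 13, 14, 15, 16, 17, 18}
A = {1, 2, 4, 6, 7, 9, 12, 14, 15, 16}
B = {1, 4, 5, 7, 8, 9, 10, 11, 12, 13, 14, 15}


LHS: A ∩ B = {1, 4, 7, 9, 12, 14, 15}
(A ∩ B)' = U \ (A ∩ B) = {2, 3, 5, 6, 8, 10, 11, 13, 16, 17, 18}
A' = {3, 5, 8, 10, 11, 13, 17, 18}, B' = {2, 3, 6, 16, 17, 18}
Claimed RHS: A' ∪ B' = {2, 3, 5, 6, 8, 10, 11, 13, 16, 17, 18}
Identity is VALID: LHS = RHS = {2, 3, 5, 6, 8, 10, 11, 13, 16, 17, 18} ✓

Identity is valid. (A ∩ B)' = A' ∪ B' = {2, 3, 5, 6, 8, 10, 11, 13, 16, 17, 18}


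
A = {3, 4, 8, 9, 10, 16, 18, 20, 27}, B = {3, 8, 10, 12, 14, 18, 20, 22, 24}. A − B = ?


A \ B = elements in A but not in B
A = {3, 4, 8, 9, 10, 16, 18, 20, 27}
B = {3, 8, 10, 12, 14, 18, 20, 22, 24}
Remove from A any elements in B
A \ B = {4, 9, 16, 27}

A \ B = {4, 9, 16, 27}


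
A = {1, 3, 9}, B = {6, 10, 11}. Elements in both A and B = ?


A = {1, 3, 9}
B = {6, 10, 11}
Region: in both A and B
Elements: ∅

Elements in both A and B: ∅


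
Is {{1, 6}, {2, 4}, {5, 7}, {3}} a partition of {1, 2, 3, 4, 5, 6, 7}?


A partition requires: (1) non-empty parts, (2) pairwise disjoint, (3) union = U
Parts: {1, 6}, {2, 4}, {5, 7}, {3}
Union of parts: {1, 2, 3, 4, 5, 6, 7}
U = {1, 2, 3, 4, 5, 6, 7}
All non-empty? True
Pairwise disjoint? True
Covers U? True

Yes, valid partition


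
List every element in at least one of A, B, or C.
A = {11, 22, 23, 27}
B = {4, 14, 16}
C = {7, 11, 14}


A ∪ B = {4, 11, 14, 16, 22, 23, 27}
(A ∪ B) ∪ C = {4, 7, 11, 14, 16, 22, 23, 27}

A ∪ B ∪ C = {4, 7, 11, 14, 16, 22, 23, 27}


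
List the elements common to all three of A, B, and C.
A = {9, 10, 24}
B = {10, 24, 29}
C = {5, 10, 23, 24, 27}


A ∩ B = {10, 24}
(A ∩ B) ∩ C = {10, 24}

A ∩ B ∩ C = {10, 24}


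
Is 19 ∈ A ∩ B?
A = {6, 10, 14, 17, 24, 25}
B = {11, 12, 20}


A = {6, 10, 14, 17, 24, 25}, B = {11, 12, 20}
A ∩ B = elements in both A and B
A ∩ B = ∅
Checking if 19 ∈ A ∩ B
19 is not in A ∩ B → False

19 ∉ A ∩ B


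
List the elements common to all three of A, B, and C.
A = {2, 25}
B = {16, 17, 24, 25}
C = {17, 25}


A ∩ B = {25}
(A ∩ B) ∩ C = {25}

A ∩ B ∩ C = {25}


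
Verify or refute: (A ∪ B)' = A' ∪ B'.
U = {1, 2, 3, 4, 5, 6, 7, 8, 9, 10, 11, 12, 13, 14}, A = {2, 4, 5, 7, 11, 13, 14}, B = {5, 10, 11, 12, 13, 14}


LHS: A ∪ B = {2, 4, 5, 7, 10, 11, 12, 13, 14}
(A ∪ B)' = U \ (A ∪ B) = {1, 3, 6, 8, 9}
A' = {1, 3, 6, 8, 9, 10, 12}, B' = {1, 2, 3, 4, 6, 7, 8, 9}
Claimed RHS: A' ∪ B' = {1, 2, 3, 4, 6, 7, 8, 9, 10, 12}
Identity is INVALID: LHS = {1, 3, 6, 8, 9} but the RHS claimed here equals {1, 2, 3, 4, 6, 7, 8, 9, 10, 12}. The correct form is (A ∪ B)' = A' ∩ B'.

Identity is invalid: (A ∪ B)' = {1, 3, 6, 8, 9} but A' ∪ B' = {1, 2, 3, 4, 6, 7, 8, 9, 10, 12}. The correct De Morgan law is (A ∪ B)' = A' ∩ B'.


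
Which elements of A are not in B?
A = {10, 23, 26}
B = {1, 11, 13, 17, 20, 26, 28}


A \ B = elements in A but not in B
A = {10, 23, 26}
B = {1, 11, 13, 17, 20, 26, 28}
Remove from A any elements in B
A \ B = {10, 23}

A \ B = {10, 23}


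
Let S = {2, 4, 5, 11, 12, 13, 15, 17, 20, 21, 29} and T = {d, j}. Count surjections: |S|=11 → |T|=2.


n = |S| = 11, k = |T| = 2. Surjections via inclusion-exclusion:
S(n,k) = Σ(-1)^i × C(k,i) × (k-i)^n, i=0 to k
i=0: (-1)^0×C(2,0)×2^11 = 2048
i=1: (-1)^1×C(2,1)×1^11 = -2
i=2: (-1)^2×C(2,2)×0^11 = 0
Total = 2046

Number of surjections = 2046


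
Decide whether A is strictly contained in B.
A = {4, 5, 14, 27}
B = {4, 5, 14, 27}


A ⊂ B requires: A ⊆ B AND A ≠ B.
A ⊆ B? Yes
A = B? Yes
A = B, so A is not a PROPER subset.

No, A is not a proper subset of B


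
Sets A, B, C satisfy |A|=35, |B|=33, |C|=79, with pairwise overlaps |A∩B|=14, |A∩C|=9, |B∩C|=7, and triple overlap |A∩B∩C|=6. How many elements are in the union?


|A∪B∪C| = |A|+|B|+|C| - |A∩B|-|A∩C|-|B∩C| + |A∩B∩C|
= 35+33+79 - 14-9-7 + 6
= 147 - 30 + 6
= 123

|A ∪ B ∪ C| = 123


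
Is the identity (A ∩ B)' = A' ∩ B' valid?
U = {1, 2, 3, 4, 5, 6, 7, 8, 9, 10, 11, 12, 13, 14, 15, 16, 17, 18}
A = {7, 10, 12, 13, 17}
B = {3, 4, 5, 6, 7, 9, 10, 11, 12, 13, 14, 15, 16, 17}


LHS: A ∩ B = {7, 10, 12, 13, 17}
(A ∩ B)' = U \ (A ∩ B) = {1, 2, 3, 4, 5, 6, 8, 9, 11, 14, 15, 16, 18}
A' = {1, 2, 3, 4, 5, 6, 8, 9, 11, 14, 15, 16, 18}, B' = {1, 2, 8, 18}
Claimed RHS: A' ∩ B' = {1, 2, 8, 18}
Identity is INVALID: LHS = {1, 2, 3, 4, 5, 6, 8, 9, 11, 14, 15, 16, 18} but the RHS claimed here equals {1, 2, 8, 18}. The correct form is (A ∩ B)' = A' ∪ B'.

Identity is invalid: (A ∩ B)' = {1, 2, 3, 4, 5, 6, 8, 9, 11, 14, 15, 16, 18} but A' ∩ B' = {1, 2, 8, 18}. The correct De Morgan law is (A ∩ B)' = A' ∪ B'.


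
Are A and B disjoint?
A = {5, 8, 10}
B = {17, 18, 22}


Disjoint means A ∩ B = ∅.
A ∩ B = ∅
A ∩ B = ∅, so A and B are disjoint.

Yes, A and B are disjoint


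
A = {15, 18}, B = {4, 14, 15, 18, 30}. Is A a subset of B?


A ⊆ B means every element of A is in B.
All elements of A are in B.
So A ⊆ B.

Yes, A ⊆ B


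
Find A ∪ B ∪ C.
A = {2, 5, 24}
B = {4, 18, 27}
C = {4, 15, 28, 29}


A ∪ B = {2, 4, 5, 18, 24, 27}
(A ∪ B) ∪ C = {2, 4, 5, 15, 18, 24, 27, 28, 29}

A ∪ B ∪ C = {2, 4, 5, 15, 18, 24, 27, 28, 29}


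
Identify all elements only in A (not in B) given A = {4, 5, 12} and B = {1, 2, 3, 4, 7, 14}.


A = {4, 5, 12}
B = {1, 2, 3, 4, 7, 14}
Region: only in A (not in B)
Elements: {5, 12}

Elements only in A (not in B): {5, 12}


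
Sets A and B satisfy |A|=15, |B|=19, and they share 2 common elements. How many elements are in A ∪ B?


|A ∪ B| = |A| + |B| - |A ∩ B|
= 15 + 19 - 2
= 32

|A ∪ B| = 32


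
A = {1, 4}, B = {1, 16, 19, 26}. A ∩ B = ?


A ∩ B = elements in both A and B
A = {1, 4}
B = {1, 16, 19, 26}
A ∩ B = {1}

A ∩ B = {1}


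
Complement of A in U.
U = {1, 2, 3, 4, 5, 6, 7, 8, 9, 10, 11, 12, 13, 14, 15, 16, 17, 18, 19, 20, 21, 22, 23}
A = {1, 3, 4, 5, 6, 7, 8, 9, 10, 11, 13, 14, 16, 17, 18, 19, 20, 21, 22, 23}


Aᶜ = U \ A = elements in U but not in A
U = {1, 2, 3, 4, 5, 6, 7, 8, 9, 10, 11, 12, 13, 14, 15, 16, 17, 18, 19, 20, 21, 22, 23}
A = {1, 3, 4, 5, 6, 7, 8, 9, 10, 11, 13, 14, 16, 17, 18, 19, 20, 21, 22, 23}
Aᶜ = {2, 12, 15}

Aᶜ = {2, 12, 15}


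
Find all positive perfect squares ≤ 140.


Checking each candidate:
Condition: positive perfect squares ≤ 140
Result = {1, 4, 9, 16, 25, 36, 49, 64, 81, 100, 121}

{1, 4, 9, 16, 25, 36, 49, 64, 81, 100, 121}


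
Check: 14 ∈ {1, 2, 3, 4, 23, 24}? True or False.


A = {1, 2, 3, 4, 23, 24}
Checking if 14 is in A
14 is not in A → False

14 ∉ A


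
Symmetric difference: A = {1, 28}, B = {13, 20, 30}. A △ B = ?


A △ B = (A \ B) ∪ (B \ A) = elements in exactly one of A or B
A \ B = {1, 28}
B \ A = {13, 20, 30}
A △ B = {1, 13, 20, 28, 30}

A △ B = {1, 13, 20, 28, 30}


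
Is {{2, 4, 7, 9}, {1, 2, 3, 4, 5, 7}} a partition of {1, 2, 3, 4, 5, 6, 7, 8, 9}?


A partition requires: (1) non-empty parts, (2) pairwise disjoint, (3) union = U
Parts: {2, 4, 7, 9}, {1, 2, 3, 4, 5, 7}
Union of parts: {1, 2, 3, 4, 5, 7, 9}
U = {1, 2, 3, 4, 5, 6, 7, 8, 9}
All non-empty? True
Pairwise disjoint? False
Covers U? False

No, not a valid partition


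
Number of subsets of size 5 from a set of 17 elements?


C(n,k) = n! / (k!(n-k)!)
C(17,5) = 17! / (5!12!)
= 6188

C(17,5) = 6188


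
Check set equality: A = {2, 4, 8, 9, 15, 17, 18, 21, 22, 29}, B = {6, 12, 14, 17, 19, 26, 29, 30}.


Two sets are equal iff they have exactly the same elements.
A = {2, 4, 8, 9, 15, 17, 18, 21, 22, 29}
B = {6, 12, 14, 17, 19, 26, 29, 30}
Differences: {2, 4, 6, 8, 9, 12, 14, 15, 18, 19, 21, 22, 26, 30}
A ≠ B

No, A ≠ B


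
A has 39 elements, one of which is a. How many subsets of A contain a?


Subsets of A containing a correspond to subsets of A \ {a}, which has 38 elements.
Count = 2^(n-1) = 2^38
= 274877906944

Number of subsets containing a = 274877906944


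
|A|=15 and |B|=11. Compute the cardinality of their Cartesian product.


|A × B| = |A| × |B|
= 15 × 11
= 165

|A × B| = 165


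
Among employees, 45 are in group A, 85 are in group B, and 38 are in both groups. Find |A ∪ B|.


|A ∪ B| = |A| + |B| - |A ∩ B|
= 45 + 85 - 38
= 92

|A ∪ B| = 92


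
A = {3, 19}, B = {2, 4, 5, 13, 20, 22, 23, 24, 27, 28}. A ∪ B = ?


A ∪ B = all elements in A or B (or both)
A = {3, 19}
B = {2, 4, 5, 13, 20, 22, 23, 24, 27, 28}
A ∪ B = {2, 3, 4, 5, 13, 19, 20, 22, 23, 24, 27, 28}

A ∪ B = {2, 3, 4, 5, 13, 19, 20, 22, 23, 24, 27, 28}


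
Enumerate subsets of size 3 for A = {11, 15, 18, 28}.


|A| = 4, so A has C(4,3) = 4 subsets of size 3.
Enumerate by choosing 3 elements from A at a time:
{11, 15, 18}, {11, 15, 28}, {11, 18, 28}, {15, 18, 28}

3-element subsets (4 total): {11, 15, 18}, {11, 15, 28}, {11, 18, 28}, {15, 18, 28}


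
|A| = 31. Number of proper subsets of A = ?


Total subsets = 2^n = 2^31 = 2147483648
Proper subsets exclude the set itself: 2^n - 1
= 2147483648 - 1
= 2147483647

Number of proper subsets = 2147483647


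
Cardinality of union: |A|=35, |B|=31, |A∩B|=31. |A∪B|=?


|A ∪ B| = |A| + |B| - |A ∩ B|
= 35 + 31 - 31
= 35

|A ∪ B| = 35


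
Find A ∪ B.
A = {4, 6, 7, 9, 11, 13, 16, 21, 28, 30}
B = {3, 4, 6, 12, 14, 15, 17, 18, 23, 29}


A ∪ B = all elements in A or B (or both)
A = {4, 6, 7, 9, 11, 13, 16, 21, 28, 30}
B = {3, 4, 6, 12, 14, 15, 17, 18, 23, 29}
A ∪ B = {3, 4, 6, 7, 9, 11, 12, 13, 14, 15, 16, 17, 18, 21, 23, 28, 29, 30}

A ∪ B = {3, 4, 6, 7, 9, 11, 12, 13, 14, 15, 16, 17, 18, 21, 23, 28, 29, 30}


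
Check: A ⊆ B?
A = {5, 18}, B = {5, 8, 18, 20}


A ⊆ B means every element of A is in B.
All elements of A are in B.
So A ⊆ B.

Yes, A ⊆ B


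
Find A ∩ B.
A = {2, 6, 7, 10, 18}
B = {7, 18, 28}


A ∩ B = elements in both A and B
A = {2, 6, 7, 10, 18}
B = {7, 18, 28}
A ∩ B = {7, 18}

A ∩ B = {7, 18}


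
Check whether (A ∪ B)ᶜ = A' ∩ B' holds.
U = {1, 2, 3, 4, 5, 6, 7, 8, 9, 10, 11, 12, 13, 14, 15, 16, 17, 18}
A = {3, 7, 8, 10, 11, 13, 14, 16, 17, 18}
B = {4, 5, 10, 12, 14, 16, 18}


LHS: A ∪ B = {3, 4, 5, 7, 8, 10, 11, 12, 13, 14, 16, 17, 18}
(A ∪ B)' = U \ (A ∪ B) = {1, 2, 6, 9, 15}
A' = {1, 2, 4, 5, 6, 9, 12, 15}, B' = {1, 2, 3, 6, 7, 8, 9, 11, 13, 15, 17}
Claimed RHS: A' ∩ B' = {1, 2, 6, 9, 15}
Identity is VALID: LHS = RHS = {1, 2, 6, 9, 15} ✓

Identity is valid. (A ∪ B)' = A' ∩ B' = {1, 2, 6, 9, 15}


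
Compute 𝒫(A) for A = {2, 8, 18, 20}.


|A| = 4, so |P(A)| = 2^4 = 16
Enumerate subsets by cardinality (0 to 4):
∅, {2}, {8}, {18}, {20}, {2, 8}, {2, 18}, {2, 20}, {8, 18}, {8, 20}, {18, 20}, {2, 8, 18}, {2, 8, 20}, {2, 18, 20}, {8, 18, 20}, {2, 8, 18, 20}

P(A) has 16 subsets: ∅, {2}, {8}, {18}, {20}, {2, 8}, {2, 18}, {2, 20}, {8, 18}, {8, 20}, {18, 20}, {2, 8, 18}, {2, 8, 20}, {2, 18, 20}, {8, 18, 20}, {2, 8, 18, 20}


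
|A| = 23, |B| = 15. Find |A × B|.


|A × B| = |A| × |B|
= 23 × 15
= 345

|A × B| = 345


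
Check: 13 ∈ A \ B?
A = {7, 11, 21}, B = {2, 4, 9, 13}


A = {7, 11, 21}, B = {2, 4, 9, 13}
A \ B = elements in A but not in B
A \ B = {7, 11, 21}
Checking if 13 ∈ A \ B
13 is not in A \ B → False

13 ∉ A \ B


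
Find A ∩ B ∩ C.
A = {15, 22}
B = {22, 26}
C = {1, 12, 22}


A ∩ B = {22}
(A ∩ B) ∩ C = {22}

A ∩ B ∩ C = {22}


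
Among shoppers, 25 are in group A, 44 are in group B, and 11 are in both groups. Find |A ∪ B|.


|A ∪ B| = |A| + |B| - |A ∩ B|
= 25 + 44 - 11
= 58

|A ∪ B| = 58


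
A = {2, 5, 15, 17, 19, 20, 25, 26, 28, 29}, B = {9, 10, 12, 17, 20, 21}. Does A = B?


Two sets are equal iff they have exactly the same elements.
A = {2, 5, 15, 17, 19, 20, 25, 26, 28, 29}
B = {9, 10, 12, 17, 20, 21}
Differences: {2, 5, 9, 10, 12, 15, 19, 21, 25, 26, 28, 29}
A ≠ B

No, A ≠ B


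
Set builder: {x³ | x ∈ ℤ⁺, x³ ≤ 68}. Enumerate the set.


Checking each candidate:
Condition: positive perfect cubes ≤ 68
Result = {1, 8, 27, 64}

{1, 8, 27, 64}


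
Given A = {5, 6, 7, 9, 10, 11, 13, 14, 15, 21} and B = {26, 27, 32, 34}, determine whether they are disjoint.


Disjoint means A ∩ B = ∅.
A ∩ B = ∅
A ∩ B = ∅, so A and B are disjoint.

Yes, A and B are disjoint


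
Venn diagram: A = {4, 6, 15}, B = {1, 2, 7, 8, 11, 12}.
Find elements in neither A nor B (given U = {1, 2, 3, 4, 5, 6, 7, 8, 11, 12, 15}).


A = {4, 6, 15}
B = {1, 2, 7, 8, 11, 12}
Region: in neither A nor B (given U = {1, 2, 3, 4, 5, 6, 7, 8, 11, 12, 15})
Elements: {3, 5}

Elements in neither A nor B (given U = {1, 2, 3, 4, 5, 6, 7, 8, 11, 12, 15}): {3, 5}


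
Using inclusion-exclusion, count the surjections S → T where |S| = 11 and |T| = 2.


n = |S| = 11, k = |T| = 2. Surjections via inclusion-exclusion:
S(n,k) = Σ(-1)^i × C(k,i) × (k-i)^n, i=0 to k
i=0: (-1)^0×C(2,0)×2^11 = 2048
i=1: (-1)^1×C(2,1)×1^11 = -2
i=2: (-1)^2×C(2,2)×0^11 = 0
Total = 2046

Number of surjections = 2046


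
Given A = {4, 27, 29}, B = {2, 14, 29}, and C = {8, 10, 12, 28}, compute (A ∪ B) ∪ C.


A ∪ B = {2, 4, 14, 27, 29}
(A ∪ B) ∪ C = {2, 4, 8, 10, 12, 14, 27, 28, 29}

A ∪ B ∪ C = {2, 4, 8, 10, 12, 14, 27, 28, 29}


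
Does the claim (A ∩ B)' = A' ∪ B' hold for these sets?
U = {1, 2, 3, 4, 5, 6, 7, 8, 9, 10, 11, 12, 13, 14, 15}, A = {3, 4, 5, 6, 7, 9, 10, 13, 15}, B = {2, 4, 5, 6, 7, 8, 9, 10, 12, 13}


LHS: A ∩ B = {4, 5, 6, 7, 9, 10, 13}
(A ∩ B)' = U \ (A ∩ B) = {1, 2, 3, 8, 11, 12, 14, 15}
A' = {1, 2, 8, 11, 12, 14}, B' = {1, 3, 11, 14, 15}
Claimed RHS: A' ∪ B' = {1, 2, 3, 8, 11, 12, 14, 15}
Identity is VALID: LHS = RHS = {1, 2, 3, 8, 11, 12, 14, 15} ✓

Identity is valid. (A ∩ B)' = A' ∪ B' = {1, 2, 3, 8, 11, 12, 14, 15}


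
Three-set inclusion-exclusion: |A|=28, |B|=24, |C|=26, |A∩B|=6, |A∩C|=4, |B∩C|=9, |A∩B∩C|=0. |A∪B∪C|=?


|A∪B∪C| = |A|+|B|+|C| - |A∩B|-|A∩C|-|B∩C| + |A∩B∩C|
= 28+24+26 - 6-4-9 + 0
= 78 - 19 + 0
= 59

|A ∪ B ∪ C| = 59


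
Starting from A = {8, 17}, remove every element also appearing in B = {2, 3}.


A \ B = elements in A but not in B
A = {8, 17}
B = {2, 3}
Remove from A any elements in B
A \ B = {8, 17}

A \ B = {8, 17}


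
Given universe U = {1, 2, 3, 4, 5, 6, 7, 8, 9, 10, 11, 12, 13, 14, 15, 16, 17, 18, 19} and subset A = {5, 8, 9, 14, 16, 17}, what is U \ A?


Aᶜ = U \ A = elements in U but not in A
U = {1, 2, 3, 4, 5, 6, 7, 8, 9, 10, 11, 12, 13, 14, 15, 16, 17, 18, 19}
A = {5, 8, 9, 14, 16, 17}
Aᶜ = {1, 2, 3, 4, 6, 7, 10, 11, 12, 13, 15, 18, 19}

Aᶜ = {1, 2, 3, 4, 6, 7, 10, 11, 12, 13, 15, 18, 19}


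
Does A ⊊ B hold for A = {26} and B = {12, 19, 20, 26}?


A ⊂ B requires: A ⊆ B AND A ≠ B.
A ⊆ B? Yes
A = B? No
A ⊂ B: Yes (A is a proper subset of B)

Yes, A ⊂ B


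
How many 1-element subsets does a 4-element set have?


C(n,k) = n! / (k!(n-k)!)
C(4,1) = 4! / (1!3!)
= 4

C(4,1) = 4


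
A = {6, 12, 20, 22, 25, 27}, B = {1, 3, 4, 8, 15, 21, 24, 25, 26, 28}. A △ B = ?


A △ B = (A \ B) ∪ (B \ A) = elements in exactly one of A or B
A \ B = {6, 12, 20, 22, 27}
B \ A = {1, 3, 4, 8, 15, 21, 24, 26, 28}
A △ B = {1, 3, 4, 6, 8, 12, 15, 20, 21, 22, 24, 26, 27, 28}

A △ B = {1, 3, 4, 6, 8, 12, 15, 20, 21, 22, 24, 26, 27, 28}


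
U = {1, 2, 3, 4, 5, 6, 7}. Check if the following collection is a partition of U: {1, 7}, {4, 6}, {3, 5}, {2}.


A partition requires: (1) non-empty parts, (2) pairwise disjoint, (3) union = U
Parts: {1, 7}, {4, 6}, {3, 5}, {2}
Union of parts: {1, 2, 3, 4, 5, 6, 7}
U = {1, 2, 3, 4, 5, 6, 7}
All non-empty? True
Pairwise disjoint? True
Covers U? True

Yes, valid partition


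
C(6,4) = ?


C(n,k) = n! / (k!(n-k)!)
C(6,4) = 6! / (4!2!)
= 15

C(6,4) = 15


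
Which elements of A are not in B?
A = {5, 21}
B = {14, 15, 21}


A \ B = elements in A but not in B
A = {5, 21}
B = {14, 15, 21}
Remove from A any elements in B
A \ B = {5}

A \ B = {5}


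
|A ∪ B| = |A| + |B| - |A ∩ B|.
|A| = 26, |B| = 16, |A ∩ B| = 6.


|A ∪ B| = |A| + |B| - |A ∩ B|
= 26 + 16 - 6
= 36

|A ∪ B| = 36


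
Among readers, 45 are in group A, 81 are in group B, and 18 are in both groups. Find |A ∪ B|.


|A ∪ B| = |A| + |B| - |A ∩ B|
= 45 + 81 - 18
= 108

|A ∪ B| = 108


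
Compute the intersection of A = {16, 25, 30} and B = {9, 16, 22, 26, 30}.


A ∩ B = elements in both A and B
A = {16, 25, 30}
B = {9, 16, 22, 26, 30}
A ∩ B = {16, 30}

A ∩ B = {16, 30}


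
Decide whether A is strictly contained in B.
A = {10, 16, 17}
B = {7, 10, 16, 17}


A ⊂ B requires: A ⊆ B AND A ≠ B.
A ⊆ B? Yes
A = B? No
A ⊂ B: Yes (A is a proper subset of B)

Yes, A ⊂ B


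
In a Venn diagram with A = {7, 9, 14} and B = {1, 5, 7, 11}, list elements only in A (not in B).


A = {7, 9, 14}
B = {1, 5, 7, 11}
Region: only in A (not in B)
Elements: {9, 14}

Elements only in A (not in B): {9, 14}


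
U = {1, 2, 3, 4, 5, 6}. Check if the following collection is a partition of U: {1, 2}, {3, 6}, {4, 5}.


A partition requires: (1) non-empty parts, (2) pairwise disjoint, (3) union = U
Parts: {1, 2}, {3, 6}, {4, 5}
Union of parts: {1, 2, 3, 4, 5, 6}
U = {1, 2, 3, 4, 5, 6}
All non-empty? True
Pairwise disjoint? True
Covers U? True

Yes, valid partition


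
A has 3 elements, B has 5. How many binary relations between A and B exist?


A relation from A to B is any subset of A × B.
|A × B| = 3 × 5 = 15
# relations = 2^|A × B| = 2^15 = 32768

Number of relations = 32768


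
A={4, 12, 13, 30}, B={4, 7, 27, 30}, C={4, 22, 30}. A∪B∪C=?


A ∪ B = {4, 7, 12, 13, 27, 30}
(A ∪ B) ∪ C = {4, 7, 12, 13, 22, 27, 30}

A ∪ B ∪ C = {4, 7, 12, 13, 22, 27, 30}


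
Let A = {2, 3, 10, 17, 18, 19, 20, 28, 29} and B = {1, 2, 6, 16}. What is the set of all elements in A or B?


A ∪ B = all elements in A or B (or both)
A = {2, 3, 10, 17, 18, 19, 20, 28, 29}
B = {1, 2, 6, 16}
A ∪ B = {1, 2, 3, 6, 10, 16, 17, 18, 19, 20, 28, 29}

A ∪ B = {1, 2, 3, 6, 10, 16, 17, 18, 19, 20, 28, 29}


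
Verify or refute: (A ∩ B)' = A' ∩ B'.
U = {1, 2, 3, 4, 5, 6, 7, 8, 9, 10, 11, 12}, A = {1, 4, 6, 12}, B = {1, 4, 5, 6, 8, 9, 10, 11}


LHS: A ∩ B = {1, 4, 6}
(A ∩ B)' = U \ (A ∩ B) = {2, 3, 5, 7, 8, 9, 10, 11, 12}
A' = {2, 3, 5, 7, 8, 9, 10, 11}, B' = {2, 3, 7, 12}
Claimed RHS: A' ∩ B' = {2, 3, 7}
Identity is INVALID: LHS = {2, 3, 5, 7, 8, 9, 10, 11, 12} but the RHS claimed here equals {2, 3, 7}. The correct form is (A ∩ B)' = A' ∪ B'.

Identity is invalid: (A ∩ B)' = {2, 3, 5, 7, 8, 9, 10, 11, 12} but A' ∩ B' = {2, 3, 7}. The correct De Morgan law is (A ∩ B)' = A' ∪ B'.


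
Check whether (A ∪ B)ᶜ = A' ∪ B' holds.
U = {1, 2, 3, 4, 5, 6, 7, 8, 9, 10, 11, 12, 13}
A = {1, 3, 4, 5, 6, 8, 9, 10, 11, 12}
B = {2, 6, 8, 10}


LHS: A ∪ B = {1, 2, 3, 4, 5, 6, 8, 9, 10, 11, 12}
(A ∪ B)' = U \ (A ∪ B) = {7, 13}
A' = {2, 7, 13}, B' = {1, 3, 4, 5, 7, 9, 11, 12, 13}
Claimed RHS: A' ∪ B' = {1, 2, 3, 4, 5, 7, 9, 11, 12, 13}
Identity is INVALID: LHS = {7, 13} but the RHS claimed here equals {1, 2, 3, 4, 5, 7, 9, 11, 12, 13}. The correct form is (A ∪ B)' = A' ∩ B'.

Identity is invalid: (A ∪ B)' = {7, 13} but A' ∪ B' = {1, 2, 3, 4, 5, 7, 9, 11, 12, 13}. The correct De Morgan law is (A ∪ B)' = A' ∩ B'.


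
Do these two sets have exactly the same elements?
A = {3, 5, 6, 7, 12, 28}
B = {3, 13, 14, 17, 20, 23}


Two sets are equal iff they have exactly the same elements.
A = {3, 5, 6, 7, 12, 28}
B = {3, 13, 14, 17, 20, 23}
Differences: {5, 6, 7, 12, 13, 14, 17, 20, 23, 28}
A ≠ B

No, A ≠ B


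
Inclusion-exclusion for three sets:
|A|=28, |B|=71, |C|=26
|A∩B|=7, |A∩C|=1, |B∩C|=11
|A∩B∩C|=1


|A∪B∪C| = |A|+|B|+|C| - |A∩B|-|A∩C|-|B∩C| + |A∩B∩C|
= 28+71+26 - 7-1-11 + 1
= 125 - 19 + 1
= 107

|A ∪ B ∪ C| = 107


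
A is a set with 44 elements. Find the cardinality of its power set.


Number of subsets = 2^n
= 2^44
= 17592186044416

|P(A)| = 17592186044416


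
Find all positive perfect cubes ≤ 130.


Checking each candidate:
Condition: positive perfect cubes ≤ 130
Result = {1, 8, 27, 64, 125}

{1, 8, 27, 64, 125}


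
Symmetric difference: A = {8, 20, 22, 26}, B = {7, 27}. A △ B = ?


A △ B = (A \ B) ∪ (B \ A) = elements in exactly one of A or B
A \ B = {8, 20, 22, 26}
B \ A = {7, 27}
A △ B = {7, 8, 20, 22, 26, 27}

A △ B = {7, 8, 20, 22, 26, 27}


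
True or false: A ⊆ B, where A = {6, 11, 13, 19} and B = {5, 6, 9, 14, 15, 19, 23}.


A ⊆ B means every element of A is in B.
Elements in A not in B: {11, 13}
So A ⊄ B.

No, A ⊄ B


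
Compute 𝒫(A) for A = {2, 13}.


|A| = 2, so |P(A)| = 2^2 = 4
Enumerate subsets by cardinality (0 to 2):
∅, {2}, {13}, {2, 13}

P(A) has 4 subsets: ∅, {2}, {13}, {2, 13}


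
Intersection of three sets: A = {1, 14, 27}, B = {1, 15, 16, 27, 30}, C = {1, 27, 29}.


A ∩ B = {1, 27}
(A ∩ B) ∩ C = {1, 27}

A ∩ B ∩ C = {1, 27}


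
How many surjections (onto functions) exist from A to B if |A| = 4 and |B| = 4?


n = |A| = 4, k = |B| = 4. Surjections via inclusion-exclusion:
S(n,k) = Σ(-1)^i × C(k,i) × (k-i)^n, i=0 to k
i=0: (-1)^0×C(4,0)×4^4 = 256
i=1: (-1)^1×C(4,1)×3^4 = -324
i=2: (-1)^2×C(4,2)×2^4 = 96
i=3: (-1)^3×C(4,3)×1^4 = -4
i=4: (-1)^4×C(4,4)×0^4 = 0
Total = 24

Number of surjections = 24


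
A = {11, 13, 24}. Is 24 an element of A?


A = {11, 13, 24}
Checking if 24 is in A
24 is in A → True

24 ∈ A


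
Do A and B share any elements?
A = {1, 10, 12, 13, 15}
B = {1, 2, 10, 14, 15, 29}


Disjoint means A ∩ B = ∅.
A ∩ B = {1, 10, 15}
A ∩ B ≠ ∅, so A and B are NOT disjoint.

Yes — A and B share the element(s) of A ∩ B = {1, 10, 15}, so they are not disjoint


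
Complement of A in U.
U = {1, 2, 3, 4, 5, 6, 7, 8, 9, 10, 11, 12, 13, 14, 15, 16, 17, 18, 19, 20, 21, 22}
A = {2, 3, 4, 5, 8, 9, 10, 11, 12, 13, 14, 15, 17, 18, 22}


Aᶜ = U \ A = elements in U but not in A
U = {1, 2, 3, 4, 5, 6, 7, 8, 9, 10, 11, 12, 13, 14, 15, 16, 17, 18, 19, 20, 21, 22}
A = {2, 3, 4, 5, 8, 9, 10, 11, 12, 13, 14, 15, 17, 18, 22}
Aᶜ = {1, 6, 7, 16, 19, 20, 21}

Aᶜ = {1, 6, 7, 16, 19, 20, 21}


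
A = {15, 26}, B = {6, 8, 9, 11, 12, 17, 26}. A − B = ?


A \ B = elements in A but not in B
A = {15, 26}
B = {6, 8, 9, 11, 12, 17, 26}
Remove from A any elements in B
A \ B = {15}

A \ B = {15}


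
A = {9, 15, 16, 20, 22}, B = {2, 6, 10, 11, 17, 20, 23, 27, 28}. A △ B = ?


A △ B = (A \ B) ∪ (B \ A) = elements in exactly one of A or B
A \ B = {9, 15, 16, 22}
B \ A = {2, 6, 10, 11, 17, 23, 27, 28}
A △ B = {2, 6, 9, 10, 11, 15, 16, 17, 22, 23, 27, 28}

A △ B = {2, 6, 9, 10, 11, 15, 16, 17, 22, 23, 27, 28}


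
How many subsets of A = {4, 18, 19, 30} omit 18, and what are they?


A subset of A that omits 18 is a subset of A \ {18}, so there are 2^(n-1) = 2^3 = 8 of them.
Subsets excluding 18: ∅, {4}, {19}, {30}, {4, 19}, {4, 30}, {19, 30}, {4, 19, 30}

Subsets excluding 18 (8 total): ∅, {4}, {19}, {30}, {4, 19}, {4, 30}, {19, 30}, {4, 19, 30}


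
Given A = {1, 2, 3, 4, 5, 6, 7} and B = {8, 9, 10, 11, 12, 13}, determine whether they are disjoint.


Disjoint means A ∩ B = ∅.
A ∩ B = ∅
A ∩ B = ∅, so A and B are disjoint.

Yes, A and B are disjoint


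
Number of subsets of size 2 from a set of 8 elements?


C(n,k) = n! / (k!(n-k)!)
C(8,2) = 8! / (2!6!)
= 28

C(8,2) = 28


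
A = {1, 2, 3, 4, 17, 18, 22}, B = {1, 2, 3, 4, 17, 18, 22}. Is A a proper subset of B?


A ⊂ B requires: A ⊆ B AND A ≠ B.
A ⊆ B? Yes
A = B? Yes
A = B, so A is not a PROPER subset.

No, A is not a proper subset of B


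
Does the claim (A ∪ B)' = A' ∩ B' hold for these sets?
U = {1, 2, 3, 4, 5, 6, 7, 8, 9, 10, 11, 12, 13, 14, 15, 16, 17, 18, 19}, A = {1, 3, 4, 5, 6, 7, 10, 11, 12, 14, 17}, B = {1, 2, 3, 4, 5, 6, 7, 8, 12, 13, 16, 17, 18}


LHS: A ∪ B = {1, 2, 3, 4, 5, 6, 7, 8, 10, 11, 12, 13, 14, 16, 17, 18}
(A ∪ B)' = U \ (A ∪ B) = {9, 15, 19}
A' = {2, 8, 9, 13, 15, 16, 18, 19}, B' = {9, 10, 11, 14, 15, 19}
Claimed RHS: A' ∩ B' = {9, 15, 19}
Identity is VALID: LHS = RHS = {9, 15, 19} ✓

Identity is valid. (A ∪ B)' = A' ∩ B' = {9, 15, 19}


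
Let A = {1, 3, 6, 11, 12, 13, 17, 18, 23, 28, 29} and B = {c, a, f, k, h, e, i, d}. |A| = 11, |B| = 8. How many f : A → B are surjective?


n = |A| = 11, k = |B| = 8. Surjections via inclusion-exclusion:
S(n,k) = Σ(-1)^i × C(k,i) × (k-i)^n, i=0 to k
i=0: (-1)^0×C(8,0)×8^11 = 8589934592
i=1: (-1)^1×C(8,1)×7^11 = -15818613944
i=2: (-1)^2×C(8,2)×6^11 = 10158317568
i=3: (-1)^3×C(8,3)×5^11 = -2734375000
i=4: (-1)^4×C(8,4)×4^11 = 293601280
i=5: (-1)^5×C(8,5)×3^11 = -9920232
i=6: (-1)^6×C(8,6)×2^11 = 57344
i=7: (-1)^7×C(8,7)×1^11 = -8
i=8: (-1)^8×C(8,8)×0^11 = 0
Total = 479001600

Number of surjections = 479001600


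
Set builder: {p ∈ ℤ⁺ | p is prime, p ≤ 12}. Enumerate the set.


Checking each candidate:
Condition: primes ≤ 12
Result = {2, 3, 5, 7, 11}

{2, 3, 5, 7, 11}


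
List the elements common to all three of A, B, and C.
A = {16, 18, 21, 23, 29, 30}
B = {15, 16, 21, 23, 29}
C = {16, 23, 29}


A ∩ B = {16, 21, 23, 29}
(A ∩ B) ∩ C = {16, 23, 29}

A ∩ B ∩ C = {16, 23, 29}


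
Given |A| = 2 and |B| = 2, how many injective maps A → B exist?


An injection sends each of |A| = 2 inputs to a distinct output in B.
# injections = |B|·(|B|-1)·…·(|B|-|A|+1) = 2! / (2 - 2)!
= 2 × 1
= 2

Number of injections = 2


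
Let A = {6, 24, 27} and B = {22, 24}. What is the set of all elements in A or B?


A ∪ B = all elements in A or B (or both)
A = {6, 24, 27}
B = {22, 24}
A ∪ B = {6, 22, 24, 27}

A ∪ B = {6, 22, 24, 27}


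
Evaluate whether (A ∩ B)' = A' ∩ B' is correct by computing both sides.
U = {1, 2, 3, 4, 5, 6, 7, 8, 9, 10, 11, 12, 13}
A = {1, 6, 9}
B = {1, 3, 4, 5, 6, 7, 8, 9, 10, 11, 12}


LHS: A ∩ B = {1, 6, 9}
(A ∩ B)' = U \ (A ∩ B) = {2, 3, 4, 5, 7, 8, 10, 11, 12, 13}
A' = {2, 3, 4, 5, 7, 8, 10, 11, 12, 13}, B' = {2, 13}
Claimed RHS: A' ∩ B' = {2, 13}
Identity is INVALID: LHS = {2, 3, 4, 5, 7, 8, 10, 11, 12, 13} but the RHS claimed here equals {2, 13}. The correct form is (A ∩ B)' = A' ∪ B'.

Identity is invalid: (A ∩ B)' = {2, 3, 4, 5, 7, 8, 10, 11, 12, 13} but A' ∩ B' = {2, 13}. The correct De Morgan law is (A ∩ B)' = A' ∪ B'.


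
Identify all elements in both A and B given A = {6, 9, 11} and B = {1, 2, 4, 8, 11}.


A = {6, 9, 11}
B = {1, 2, 4, 8, 11}
Region: in both A and B
Elements: {11}

Elements in both A and B: {11}


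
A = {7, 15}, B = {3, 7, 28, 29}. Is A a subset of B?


A ⊆ B means every element of A is in B.
Elements in A not in B: {15}
So A ⊄ B.

No, A ⊄ B


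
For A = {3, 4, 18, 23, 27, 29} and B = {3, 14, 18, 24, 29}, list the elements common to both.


A ∩ B = elements in both A and B
A = {3, 4, 18, 23, 27, 29}
B = {3, 14, 18, 24, 29}
A ∩ B = {3, 18, 29}

A ∩ B = {3, 18, 29}
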